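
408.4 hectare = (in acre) 1009. Check: 1 hectare = 10000 m^2, so 408.4 hectare = 408.4 * 10000 = 4084000 m^2. 1 acre = 4046.8564 m^2, so 4084000 m^2 = 4084000 / 4046.8564 = 1009.1784 acre ≈ 1009 acre (4 s.f.).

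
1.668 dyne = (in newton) 1 dyne = 1e-05 N, so 1.668 dyne = 1.668 * 1e-05 = 1.668e-05 N. 1.668e-05 N = 1.668e-05 newton. Final answer: 1.668e-05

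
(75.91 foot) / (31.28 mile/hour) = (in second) 1 foot = 0.3048 m, so 75.91 foot = 75.91 * 0.3048 = 23.137368 m. 1 mile/hour = 0.44704 m/s, so 31.28 mile/hour = 31.28 * 0.44704 = 13.983411 m/s. Combine: 23.137368 m / 13.983411 m/s = 1.6546297 s. 1.6546297 s = 1.6546297 second ≈ 1.655 second (4 s.f.). Final answer: 1.655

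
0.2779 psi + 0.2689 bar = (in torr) 1 psi = 6894.7573 Pa, so 0.2779 psi = 0.2779 * 6894.7573 = 1916.0531 Pa. 1 bar = 100000 Pa, so 0.2689 bar = 0.2689 * 100000 = 26890 Pa. Sum: 1916.0531 + 26890 = 28806.053 Pa. 1 torr = 133.32237 Pa, so 28806.053 Pa = 28806.053 / 133.32237 = 216.06317 torr ≈ 216.1 torr (4 s.f.). Final answer: 216.1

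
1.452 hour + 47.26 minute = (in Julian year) 0.0002555. Check: 1 hour = 3600 s, so 1.452 hour = 1.452 * 3600 = 5227.2 s. 1 minute = 60 s, so 47.26 minute = 47.26 * 60 = 2835.6 s. Sum: 5227.2 + 2835.6 = 8062.8 s. 1 Julian year = 31557600 s, so 8062.8 s = 8062.8 / 31557600 = 0.00025549471 Julian year ≈ 0.0002555 Julian year (4 s.f.).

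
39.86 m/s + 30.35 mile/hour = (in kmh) 192.3. Check: 39.86 m/s is already in m/s. 1 mile/hour = 0.44704 m/s, so 30.35 mile/hour = 30.35 * 0.44704 = 13.567664 m/s. Sum: 39.86 + 13.567664 = 53.427664 m/s. 1 kmh = 0.27777778 m/s, so 53.427664 m/s = 53.427664 / 0.27777778 = 192.33959 kmh ≈ 192.3 kmh (4 s.f.).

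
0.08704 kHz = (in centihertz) 8704. Check: 1 kHz = 1000 Hz, so 0.08704 kHz = 0.08704 * 1000 = 87.04 Hz. 1 centihertz = 0.01 Hz, so 87.04 Hz = 87.04 / 0.01 = 8704 centihertz.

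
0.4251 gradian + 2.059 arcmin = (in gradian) 0.4632. Check: 1 gradian = 0.015707963 rad, so 0.4251 gradian = 0.4251 * 0.015707963 = 0.0066774552 rad. 1 arcmin = 0.00029088821 rad, so 2.059 arcmin = 2.059 * 0.00029088821 = 0.00059893882 rad. Sum: 0.0066774552 + 0.00059893882 = 0.007276394 rad. 1 gradian = 0.015707963 rad, so 0.007276394 rad = 0.007276394 / 0.015707963 = 0.46322963 gradian ≈ 0.4632 gradian (4 s.f.).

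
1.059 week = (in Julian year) 0.0203. Check: 1 week = 604800 s, so 1.059 week = 1.059 * 604800 = 640483.2 s. 1 Julian year = 31557600 s, so 640483.2 s = 640483.2 / 31557600 = 0.020295688 Julian year ≈ 0.0203 Julian year (4 s.f.).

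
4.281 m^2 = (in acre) 1 acre = 4046.8564 m^2, so 4.281 m^2 = 4.281 / 4046.8564 = 0.0010578581 acre ≈ 0.001058 acre (4 s.f.). Final answer: 0.001058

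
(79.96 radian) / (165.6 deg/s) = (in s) 27.67. Check: 79.96 radian = 79.96 rad. 1 deg/s = 0.017453293 rad/s, so 165.6 deg/s = 165.6 * 0.017453293 = 2.8902652 rad/s. Combine: 79.96 rad / 2.8902652 rad/s = 27.665281 s. Result: 27.665281 s ≈ 27.67 s (4 s.f.).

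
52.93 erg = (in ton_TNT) 1.265e-15. Check: 1 erg = 1e-07 J, so 52.93 erg = 52.93 * 1e-07 = 5.293e-06 J. 1 ton_TNT = 4.184e+09 J, so 5.293e-06 J = 5.293e-06 / 4.184e+09 = 1.2650574e-15 ton_TNT ≈ 1.265e-15 ton_TNT (4 s.f.).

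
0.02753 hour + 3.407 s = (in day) 1 hour = 3600 s, so 0.02753 hour = 0.02753 * 3600 = 99.108 s. 3.407 s is already in s. Sum: 99.108 + 3.407 = 102.515 s. 1 day = 86400 s, so 102.515 s = 102.515 / 86400 = 0.0011865162 day ≈ 0.001187 day (4 s.f.). Final answer: 0.001187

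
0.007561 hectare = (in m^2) 75.61. Check: 1 hectare = 10000 m^2, so 0.007561 hectare = 0.007561 * 10000 = 75.61 m^2. Result: 75.61 m^2.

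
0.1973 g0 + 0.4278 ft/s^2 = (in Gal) 206.5. Check: 1 g0 = 9.80665 m/s^2, so 0.1973 g0 = 0.1973 * 9.80665 = 1.934852 m/s^2. 1 ft/s^2 = 0.3048 m/s^2, so 0.4278 ft/s^2 = 0.4278 * 0.3048 = 0.13039344 m/s^2. Sum: 1.934852 + 0.13039344 = 2.0652455 m/s^2. 1 Gal = 0.01 m/s^2, so 2.0652455 m/s^2 = 2.0652455 / 0.01 = 206.52455 Gal ≈ 206.5 Gal (4 s.f.).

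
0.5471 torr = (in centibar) 0.07294. Check: 1 torr = 133.32237 Pa, so 0.5471 torr = 0.5471 * 133.32237 = 72.940668 Pa. 1 centibar = 1000 Pa, so 72.940668 Pa = 72.940668 / 1000 = 0.072940668 centibar ≈ 0.07294 centibar (4 s.f.).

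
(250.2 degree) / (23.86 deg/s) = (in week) 1.734e-05. Check: 1 degree = 0.017453293 rad, so 250.2 degree = 250.2 * 0.017453293 = 4.3668138 rad. 1 deg/s = 0.017453293 rad/s, so 23.86 deg/s = 23.86 * 0.017453293 = 0.41643556 rad/s. Combine: 4.3668138 rad / 0.41643556 rad/s = 10.486169 s. 1 week = 604800 s, so 10.486169 s = 10.486169 / 604800 = 1.7338243e-05 week ≈ 1.734e-05 week (4 s.f.).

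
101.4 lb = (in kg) 45.99. Check: 1 lb = 0.45359237 kg, so 101.4 lb = 101.4 * 0.45359237 = 45.994266 kg. Result: 45.994266 kg ≈ 45.99 kg (4 s.f.).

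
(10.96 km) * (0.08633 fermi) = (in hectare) 1 km = 1000 m, so 10.96 km = 10.96 * 1000 = 10960 m. 1 fermi = 1e-15 m, so 0.08633 fermi = 0.08633 * 1e-15 = 8.633e-17 m. Combine: 10960 m * 8.633e-17 m = 9.461768e-13 m^2. 1 hectare = 10000 m^2, so 9.461768e-13 m^2 = 9.461768e-13 / 10000 = 9.461768e-17 hectare ≈ 9.462e-17 hectare (4 s.f.). Final answer: 9.462e-17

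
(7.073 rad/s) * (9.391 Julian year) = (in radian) 2.096e+09. Check: 7.073 rad/s is already in rad/s. 1 Julian year = 31557600 s, so 9.391 Julian year = 9.391 * 31557600 = 2.9635742e+08 s. Combine: 7.073 rad/s * 2.9635742e+08 s = 2.096136e+09 rad. 2.096136e+09 rad = 2.096136e+09 radian ≈ 2.096e+09 radian (4 s.f.).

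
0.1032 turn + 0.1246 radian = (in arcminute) 2657. Check: 1 turn = 6.2831853 rad, so 0.1032 turn = 0.1032 * 6.2831853 = 0.64842472 rad. 0.1246 radian = 0.1246 rad. Sum: 0.64842472 + 0.1246 = 0.77302472 rad. 1 arcminute = 0.00029088821 rad, so 0.77302472 rad = 0.77302472 / 0.00029088821 = 2657.4632 arcminute ≈ 2657 arcminute (4 s.f.).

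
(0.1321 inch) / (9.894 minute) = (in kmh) 2.035e-05. Check: 1 inch = 0.0254 m, so 0.1321 inch = 0.1321 * 0.0254 = 0.00335534 m. 1 minute = 60 s, so 9.894 minute = 9.894 * 60 = 593.64 s. Combine: 0.00335534 m / 593.64 s = 5.6521461e-06 m/s. 1 kmh = 0.27777778 m/s, so 5.6521461e-06 m/s = 5.6521461e-06 / 0.27777778 = 2.0347726e-05 kmh ≈ 2.035e-05 kmh (4 s.f.).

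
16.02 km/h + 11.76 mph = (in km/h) 34.95. Check: 1 km/h = 0.27777778 m/s, so 16.02 km/h = 16.02 * 0.27777778 = 4.45 m/s. 1 mph = 0.44704 m/s, so 11.76 mph = 11.76 * 0.44704 = 5.2571904 m/s. Sum: 4.45 + 5.2571904 = 9.7071904 m/s. 1 km/h = 0.27777778 m/s, so 9.7071904 m/s = 9.7071904 / 0.27777778 = 34.945885 km/h ≈ 34.95 km/h (4 s.f.).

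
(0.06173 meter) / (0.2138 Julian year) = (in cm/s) 0.06173 meter = 0.06173 m. 1 Julian year = 31557600 s, so 0.2138 Julian year = 0.2138 * 31557600 = 6747014.9 s. Combine: 0.06173 m / 6747014.9 s = 9.1492313e-09 m/s. 1 cm/s = 0.01 m/s, so 9.1492313e-09 m/s = 9.1492313e-09 / 0.01 = 9.1492313e-07 cm/s ≈ 9.149e-07 cm/s (4 s.f.). Final answer: 9.149e-07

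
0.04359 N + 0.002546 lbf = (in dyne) 5492. Check: 0.04359 N is already in N. 1 lbf = 4.4482216 N, so 0.002546 lbf = 0.002546 * 4.4482216 = 0.011325172 N. Sum: 0.04359 + 0.011325172 = 0.054915172 N. 1 dyne = 1e-05 N, so 0.054915172 N = 0.054915172 / 1e-05 = 5491.5172 dyne ≈ 5492 dyne (4 s.f.).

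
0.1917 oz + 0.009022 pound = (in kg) 0.009527. Check: 1 oz = 0.028349523 kg, so 0.1917 oz = 0.1917 * 0.028349523 = 0.0054346036 kg. 1 pound = 0.45359237 kg, so 0.009022 pound = 0.009022 * 0.45359237 = 0.0040923104 kg. Sum: 0.0054346036 + 0.0040923104 = 0.0095269139 kg. Result: 0.0095269139 kg ≈ 0.009527 kg (4 s.f.).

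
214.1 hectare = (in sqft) 1 hectare = 10000 m^2, so 214.1 hectare = 214.1 * 10000 = 2141000 m^2. 1 sqft = 0.09290304 m^2, so 2141000 m^2 = 2141000 / 0.09290304 = 23045532 sqft ≈ 2.305e+07 sqft (4 s.f.). Final answer: 2.305e+07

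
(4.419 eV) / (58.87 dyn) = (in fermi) 1.203. Check: 1 eV = 1.6021766e-19 J, so 4.419 eV = 4.419 * 1.6021766e-19 = 7.0800185e-19 J. 1 dyn = 1e-05 N, so 58.87 dyn = 58.87 * 1e-05 = 0.0005887 N. Combine: 7.0800185e-19 J / 0.0005887 N = 1.2026531e-15 m. 1 fermi = 1e-15 m, so 1.2026531e-15 m = 1.2026531e-15 / 1e-15 = 1.2026531 fermi ≈ 1.203 fermi (4 s.f.).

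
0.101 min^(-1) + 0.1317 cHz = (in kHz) 3e-06. Check: 1 min^(-1) = 0.016666667 Hz, so 0.101 min^(-1) = 0.101 * 0.016666667 = 0.0016833333 Hz. 1 cHz = 0.01 Hz, so 0.1317 cHz = 0.1317 * 0.01 = 0.001317 Hz. Sum: 0.0016833333 + 0.001317 = 0.0030003333 Hz. 1 kHz = 1000 Hz, so 0.0030003333 Hz = 0.0030003333 / 1000 = 3.0003333e-06 kHz ≈ 3e-06 kHz (4 s.f.).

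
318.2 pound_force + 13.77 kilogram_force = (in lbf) 348.6. Check: 1 pound_force = 4.4482216 N, so 318.2 pound_force = 318.2 * 4.4482216 = 1415.4241 N. 1 kilogram_force = 9.80665 N, so 13.77 kilogram_force = 13.77 * 9.80665 = 135.03757 N. Sum: 1415.4241 + 135.03757 = 1550.4617 N. 1 lbf = 4.4482216 N, so 1550.4617 N = 1550.4617 / 4.4482216 = 348.55765 lbf ≈ 348.6 lbf (4 s.f.).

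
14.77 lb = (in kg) 6.7. Check: 1 lb = 0.45359237 kg, so 14.77 lb = 14.77 * 0.45359237 = 6.6995593 kg. Result: 6.6995593 kg ≈ 6.7 kg (4 s.f.).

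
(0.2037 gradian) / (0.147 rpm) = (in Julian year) 1 gradian = 0.015707963 rad, so 0.2037 gradian = 0.2037 * 0.015707963 = 0.0031997121 rad. 1 rpm = 0.10471976 rad/s, so 0.147 rpm = 0.147 * 0.10471976 = 0.015393804 rad/s. Combine: 0.0031997121 rad / 0.015393804 rad/s = 0.20785714 s. 1 Julian year = 31557600 s, so 0.20785714 s = 0.20785714 / 31557600 = 6.5865954e-09 Julian year ≈ 6.587e-09 Julian year (4 s.f.). Final answer: 6.587e-09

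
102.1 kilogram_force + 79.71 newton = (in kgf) 110.2. Check: 1 kilogram_force = 9.80665 N, so 102.1 kilogram_force = 102.1 * 9.80665 = 1001.259 N. 79.71 newton = 79.71 N. Sum: 1001.259 + 79.71 = 1080.969 N. 1 kgf = 9.80665 N, so 1080.969 N = 1080.969 / 9.80665 = 110.22816 kgf ≈ 110.2 kgf (4 s.f.).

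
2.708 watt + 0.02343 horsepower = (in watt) 20.18. Check: 2.708 watt = 2.708 W. 1 horsepower = 745.69987 W, so 0.02343 horsepower = 0.02343 * 745.69987 = 17.471748 W. Sum: 2.708 + 17.471748 = 20.179748 W. 20.179748 W = 20.179748 watt ≈ 20.18 watt (4 s.f.).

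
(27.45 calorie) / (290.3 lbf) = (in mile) 1 calorie = 4.184 J, so 27.45 calorie = 27.45 * 4.184 = 114.8508 J. 1 lbf = 4.4482216 N, so 290.3 lbf = 290.3 * 4.4482216 = 1291.3187 N. Combine: 114.8508 J / 1291.3187 N = 0.088940706 m. 1 mile = 1609.344 m, so 0.088940706 m = 0.088940706 / 1609.344 = 5.5265193e-05 mile ≈ 5.527e-05 mile (4 s.f.). Final answer: 5.527e-05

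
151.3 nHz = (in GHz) 1 nHz = 1e-09 Hz, so 151.3 nHz = 151.3 * 1e-09 = 1.513e-07 Hz. 1 GHz = 1e+09 Hz, so 1.513e-07 Hz = 1.513e-07 / 1e+09 = 1.513e-16 GHz. Final answer: 1.513e-16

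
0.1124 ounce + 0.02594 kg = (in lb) 0.06421. Check: 1 ounce = 0.028349523 kg, so 0.1124 ounce = 0.1124 * 0.028349523 = 0.0031864864 kg. 0.02594 kg is already in kg. Sum: 0.0031864864 + 0.02594 = 0.029126486 kg. 1 lb = 0.45359237 kg, so 0.029126486 kg = 0.029126486 / 0.45359237 = 0.064212911 lb ≈ 0.06421 lb (4 s.f.).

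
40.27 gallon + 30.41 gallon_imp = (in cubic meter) 1 gallon = 0.0037854118 m^3, so 40.27 gallon = 40.27 * 0.0037854118 = 0.15243853 m^3. 1 gallon_imp = 0.00454609 m^3, so 30.41 gallon_imp = 30.41 * 0.00454609 = 0.1382466 m^3. Sum: 0.15243853 + 0.1382466 = 0.29068513 m^3. 0.29068513 m^3 = 0.29068513 cubic meter ≈ 0.2907 cubic meter (4 s.f.). Final answer: 0.2907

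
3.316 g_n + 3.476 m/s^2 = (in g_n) 1 g_n = 9.80665 m/s^2, so 3.316 g_n = 3.316 * 9.80665 = 32.518851 m/s^2. 3.476 m/s^2 is already in m/s^2. Sum: 32.518851 + 3.476 = 35.994851 m/s^2. 1 g_n = 9.80665 m/s^2, so 35.994851 m/s^2 = 35.994851 / 9.80665 = 3.6704534 g_n ≈ 3.67 g_n (4 s.f.). Final answer: 3.67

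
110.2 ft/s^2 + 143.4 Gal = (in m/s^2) 1 ft/s^2 = 0.3048 m/s^2, so 110.2 ft/s^2 = 110.2 * 0.3048 = 33.58896 m/s^2. 1 Gal = 0.01 m/s^2, so 143.4 Gal = 143.4 * 0.01 = 1.434 m/s^2. Sum: 33.58896 + 1.434 = 35.02296 m/s^2. Result: 35.02296 m/s^2 ≈ 35.02 m/s^2 (4 s.f.). Final answer: 35.02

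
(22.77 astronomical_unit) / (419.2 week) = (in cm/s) 1.344e+06. Check: 1 astronomical_unit = 1.4959787e+11 m, so 22.77 astronomical_unit = 22.77 * 1.4959787e+11 = 3.4063435e+12 m. 1 week = 604800 s, so 419.2 week = 419.2 * 604800 = 2.5353216e+08 s. Combine: 3.4063435e+12 m / 2.5353216e+08 s = 13435.548 m/s. 1 cm/s = 0.01 m/s, so 13435.548 m/s = 13435.548 / 0.01 = 1343554.8 cm/s ≈ 1.344e+06 cm/s (4 s.f.).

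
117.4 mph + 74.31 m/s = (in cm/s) 1.268e+04. Check: 1 mph = 0.44704 m/s, so 117.4 mph = 117.4 * 0.44704 = 52.482496 m/s. 74.31 m/s is already in m/s. Sum: 52.482496 + 74.31 = 126.7925 m/s. 1 cm/s = 0.01 m/s, so 126.7925 m/s = 126.7925 / 0.01 = 12679.25 cm/s ≈ 1.268e+04 cm/s (4 s.f.).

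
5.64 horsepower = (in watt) 4206. Check: 1 horsepower = 745.69987 W, so 5.64 horsepower = 5.64 * 745.69987 = 4205.7473 W. 4205.7473 W = 4205.7473 watt ≈ 4206 watt (4 s.f.).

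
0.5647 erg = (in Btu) 1 erg = 1e-07 J, so 0.5647 erg = 0.5647 * 1e-07 = 5.647e-08 J. 1 Btu = 1055.0559 J, so 5.647e-08 J = 5.647e-08 / 1055.0559 = 5.3523233e-11 Btu ≈ 5.352e-11 Btu (4 s.f.). Final answer: 5.352e-11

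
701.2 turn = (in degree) 2.524e+05. Check: 1 turn = 6.2831853 rad, so 701.2 turn = 701.2 * 6.2831853 = 4405.7695 rad. 1 degree = 0.017453293 rad, so 4405.7695 rad = 4405.7695 / 0.017453293 = 252432 degree ≈ 2.524e+05 degree (4 s.f.).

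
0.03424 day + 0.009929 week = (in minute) 1 day = 86400 s, so 0.03424 day = 0.03424 * 86400 = 2958.336 s. 1 week = 604800 s, so 0.009929 week = 0.009929 * 604800 = 6005.0592 s. Sum: 2958.336 + 6005.0592 = 8963.3952 s. 1 minute = 60 s, so 8963.3952 s = 8963.3952 / 60 = 149.38992 minute ≈ 149.4 minute (4 s.f.). Final answer: 149.4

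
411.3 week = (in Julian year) 7.883. Check: 1 week = 604800 s, so 411.3 week = 411.3 * 604800 = 2.4875424e+08 s. 1 Julian year = 31557600 s, so 2.4875424e+08 s = 2.4875424e+08 / 31557600 = 7.8825462 Julian year ≈ 7.883 Julian year (4 s.f.).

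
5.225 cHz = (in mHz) 1 cHz = 0.01 Hz, so 5.225 cHz = 5.225 * 0.01 = 0.05225 Hz. 1 mHz = 0.001 Hz, so 0.05225 Hz = 0.05225 / 0.001 = 52.25 mHz. Final answer: 52.25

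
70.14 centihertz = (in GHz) 7.014e-10. Check: 1 centihertz = 0.01 Hz, so 70.14 centihertz = 70.14 * 0.01 = 0.7014 Hz. 1 GHz = 1e+09 Hz, so 0.7014 Hz = 0.7014 / 1e+09 = 7.014e-10 GHz.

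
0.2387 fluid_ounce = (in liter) 1 fluid_ounce = 2.957353e-05 m^3, so 0.2387 fluid_ounce = 0.2387 * 2.957353e-05 = 7.0592015e-06 m^3. 1 liter = 0.001 m^3, so 7.0592015e-06 m^3 = 7.0592015e-06 / 0.001 = 0.0070592015 liter ≈ 0.007059 liter (4 s.f.). Final answer: 0.007059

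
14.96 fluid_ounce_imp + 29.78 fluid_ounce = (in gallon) 1 fluid_ounce_imp = 2.8413063e-05 m^3, so 14.96 fluid_ounce_imp = 14.96 * 2.8413063e-05 = 0.00042505942 m^3. 1 fluid_ounce = 2.957353e-05 m^3, so 29.78 fluid_ounce = 29.78 * 2.957353e-05 = 0.00088069971 m^3. Sum: 0.00042505942 + 0.00088069971 = 0.0013057591 m^3. 1 gallon = 0.0037854118 m^3, so 0.0013057591 m^3 = 0.0013057591 / 0.0037854118 = 0.34494507 gallon ≈ 0.3449 gallon (4 s.f.). Final answer: 0.3449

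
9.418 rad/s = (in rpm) 89.94. Check: 1 rpm = 0.10471976 rad/s, so 9.418 rad/s = 9.418 / 0.10471976 = 89.935275 rpm ≈ 89.94 rpm (4 s.f.).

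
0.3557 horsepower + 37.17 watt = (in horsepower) 1 horsepower = 745.69987 W, so 0.3557 horsepower = 0.3557 * 745.69987 = 265.24544 W. 37.17 watt = 37.17 W. Sum: 265.24544 + 37.17 = 302.41544 W. 1 horsepower = 745.69987 W, so 302.41544 W = 302.41544 / 745.69987 = 0.40554579 horsepower ≈ 0.4055 horsepower (4 s.f.). Final answer: 0.4055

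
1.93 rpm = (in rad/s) 0.2021. Check: 1 rpm = 0.10471976 rad/s, so 1.93 rpm = 1.93 * 0.10471976 = 0.20210913 rad/s. Result: 0.20210913 rad/s ≈ 0.2021 rad/s (4 s.f.).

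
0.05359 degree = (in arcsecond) 1 degree = 0.017453293 rad, so 0.05359 degree = 0.05359 * 0.017453293 = 0.00093532195 rad. 1 arcsecond = 4.8481368e-06 rad, so 0.00093532195 rad = 0.00093532195 / 4.8481368e-06 = 192.924 arcsecond ≈ 192.9 arcsecond (4 s.f.). Final answer: 192.9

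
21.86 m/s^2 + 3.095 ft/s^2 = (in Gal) 2280. Check: 21.86 m/s^2 is already in m/s^2. 1 ft/s^2 = 0.3048 m/s^2, so 3.095 ft/s^2 = 3.095 * 0.3048 = 0.943356 m/s^2. Sum: 21.86 + 0.943356 = 22.803356 m/s^2. 1 Gal = 0.01 m/s^2, so 22.803356 m/s^2 = 22.803356 / 0.01 = 2280.3356 Gal ≈ 2280 Gal (4 s.f.).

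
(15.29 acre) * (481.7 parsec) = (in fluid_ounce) 1 acre = 4046.8564 m^2, so 15.29 acre = 15.29 * 4046.8564 = 61876.435 m^2. 1 parsec = 3.0856776e+16 m, so 481.7 parsec = 481.7 * 3.0856776e+16 = 1.4863709e+19 m. Combine: 61876.435 m^2 * 1.4863709e+19 m = 9.1971331e+23 m^3. 1 fluid_ounce = 2.957353e-05 m^3, so 9.1971331e+23 m^3 = 9.1971331e+23 / 2.957353e-05 = 3.1099207e+28 fluid_ounce ≈ 3.11e+28 fluid_ounce (4 s.f.). Final answer: 3.11e+28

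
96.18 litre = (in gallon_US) 1 litre = 0.001 m^3, so 96.18 litre = 96.18 * 0.001 = 0.09618 m^3. 1 gallon_US = 0.0037854118 m^3, so 0.09618 m^3 = 0.09618 / 0.0037854118 = 25.408068 gallon_US ≈ 25.41 gallon_US (4 s.f.). Final answer: 25.41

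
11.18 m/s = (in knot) 21.73. Check: 1 knot = 0.51444444 m/s, so 11.18 m/s = 11.18 / 0.51444444 = 21.732181 knot ≈ 21.73 knot (4 s.f.).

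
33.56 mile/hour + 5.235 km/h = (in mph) 1 mile/hour = 0.44704 m/s, so 33.56 mile/hour = 33.56 * 0.44704 = 15.002662 m/s. 1 km/h = 0.27777778 m/s, so 5.235 km/h = 5.235 * 0.27777778 = 1.4541667 m/s. Sum: 15.002662 + 1.4541667 = 16.456829 m/s. 1 mph = 0.44704 m/s, so 16.456829 m/s = 16.456829 / 0.44704 = 36.812878 mph ≈ 36.81 mph (4 s.f.). Final answer: 36.81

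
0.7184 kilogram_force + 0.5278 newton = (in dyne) 7.573e+05. Check: 1 kilogram_force = 9.80665 N, so 0.7184 kilogram_force = 0.7184 * 9.80665 = 7.0450974 N. 0.5278 newton = 0.5278 N. Sum: 7.0450974 + 0.5278 = 7.5728974 N. 1 dyne = 1e-05 N, so 7.5728974 N = 7.5728974 / 1e-05 = 757289.74 dyne ≈ 7.573e+05 dyne (4 s.f.).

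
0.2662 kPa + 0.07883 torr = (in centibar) 0.2767. Check: 1 kPa = 1000 Pa, so 0.2662 kPa = 0.2662 * 1000 = 266.2 Pa. 1 torr = 133.32237 Pa, so 0.07883 torr = 0.07883 * 133.32237 = 10.509802 Pa. Sum: 266.2 + 10.509802 = 276.7098 Pa. 1 centibar = 1000 Pa, so 276.7098 Pa = 276.7098 / 1000 = 0.2767098 centibar ≈ 0.2767 centibar (4 s.f.).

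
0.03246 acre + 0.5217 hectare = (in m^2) 1 acre = 4046.8564 m^2, so 0.03246 acre = 0.03246 * 4046.8564 = 131.36096 m^2. 1 hectare = 10000 m^2, so 0.5217 hectare = 0.5217 * 10000 = 5217 m^2. Sum: 131.36096 + 5217 = 5348.361 m^2. Result: 5348.361 m^2 ≈ 5348 m^2 (4 s.f.). Final answer: 5348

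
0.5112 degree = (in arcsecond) 1 degree = 0.017453293 rad, so 0.5112 degree = 0.5112 * 0.017453293 = 0.0089221231 rad. 1 arcsecond = 4.8481368e-06 rad, so 0.0089221231 rad = 0.0089221231 / 4.8481368e-06 = 1840.32 arcsecond ≈ 1840 arcsecond (4 s.f.). Final answer: 1840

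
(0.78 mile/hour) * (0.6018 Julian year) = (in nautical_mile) 3576. Check: 1 mile/hour = 0.44704 m/s, so 0.78 mile/hour = 0.78 * 0.44704 = 0.3486912 m/s. 1 Julian year = 31557600 s, so 0.6018 Julian year = 0.6018 * 31557600 = 18991364 s. Combine: 0.3486912 m/s * 18991364 s = 6622121.4 m. 1 nautical_mile = 1852 m, so 6622121.4 m = 6622121.4 / 1852 = 3575.6595 nautical_mile ≈ 3576 nautical_mile (4 s.f.).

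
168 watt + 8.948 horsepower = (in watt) 6841. Check: 168 watt = 168 W. 1 horsepower = 745.69987 W, so 8.948 horsepower = 8.948 * 745.69987 = 6672.5225 W. Sum: 168 + 6672.5225 = 6840.5225 W. 6840.5225 W = 6840.5225 watt ≈ 6841 watt (4 s.f.).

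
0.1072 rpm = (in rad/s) 0.01123. Check: 1 rpm = 0.10471976 rad/s, so 0.1072 rpm = 0.1072 * 0.10471976 = 0.011225958 rad/s. Result: 0.011225958 rad/s ≈ 0.01123 rad/s (4 s.f.).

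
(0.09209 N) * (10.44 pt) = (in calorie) 0.09209 N is already in N. 1 pt = 0.00035277778 m, so 10.44 pt = 10.44 * 0.00035277778 = 0.003683 m. Combine: 0.09209 N * 0.003683 m = 0.00033916747 J. 1 calorie = 4.184 J, so 0.00033916747 J = 0.00033916747 / 4.184 = 8.1062971e-05 calorie ≈ 8.106e-05 calorie (4 s.f.). Final answer: 8.106e-05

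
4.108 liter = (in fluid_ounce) 138.9. Check: 1 liter = 0.001 m^3, so 4.108 liter = 4.108 * 0.001 = 0.004108 m^3. 1 fluid_ounce = 2.957353e-05 m^3, so 0.004108 m^3 = 0.004108 / 2.957353e-05 = 138.90801 fluid_ounce ≈ 138.9 fluid_ounce (4 s.f.).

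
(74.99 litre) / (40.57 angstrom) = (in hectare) 1 litre = 0.001 m^3, so 74.99 litre = 74.99 * 0.001 = 0.07499 m^3. 1 angstrom = 1e-10 m, so 40.57 angstrom = 40.57 * 1e-10 = 4.057e-09 m. Combine: 0.07499 m^3 / 4.057e-09 m = 18484102 m^2. 1 hectare = 10000 m^2, so 18484102 m^2 = 18484102 / 10000 = 1848.4102 hectare ≈ 1848 hectare (4 s.f.). Final answer: 1848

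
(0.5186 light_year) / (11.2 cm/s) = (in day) 1 light_year = 9.4607305e+15 m, so 0.5186 light_year = 0.5186 * 9.4607305e+15 = 4.9063348e+15 m. 1 cm/s = 0.01 m/s, so 11.2 cm/s = 11.2 * 0.01 = 0.112 m/s. Combine: 4.9063348e+15 m / 0.112 m/s = 4.3806561e+16 s. 1 day = 86400 s, so 4.3806561e+16 s = 4.3806561e+16 / 86400 = 5.0702038e+11 day ≈ 5.07e+11 day (4 s.f.). Final answer: 5.07e+11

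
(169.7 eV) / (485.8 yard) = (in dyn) 6.121e-15. Check: 1 eV = 1.6021766e-19 J, so 169.7 eV = 169.7 * 1.6021766e-19 = 2.7188937e-17 J. 1 yard = 0.9144 m, so 485.8 yard = 485.8 * 0.9144 = 444.21552 m. Combine: 2.7188937e-17 J / 444.21552 m = 6.1206636e-20 N. 1 dyn = 1e-05 N, so 6.1206636e-20 N = 6.1206636e-20 / 1e-05 = 6.1206636e-15 dyn ≈ 6.121e-15 dyn (4 s.f.).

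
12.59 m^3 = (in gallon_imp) 2769. Check: 1 gallon_imp = 0.00454609 m^3, so 12.59 m^3 = 12.59 / 0.00454609 = 2769.4128 gallon_imp ≈ 2769 gallon_imp (4 s.f.).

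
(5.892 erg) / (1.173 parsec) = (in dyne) 1 erg = 1e-07 J, so 5.892 erg = 5.892 * 1e-07 = 5.892e-07 J. 1 parsec = 3.0856776e+16 m, so 1.173 parsec = 1.173 * 3.0856776e+16 = 3.6194998e+16 m. Combine: 5.892e-07 J / 3.6194998e+16 m = 1.6278492e-23 N. 1 dyne = 1e-05 N, so 1.6278492e-23 N = 1.6278492e-23 / 1e-05 = 1.6278492e-18 dyne ≈ 1.628e-18 dyne (4 s.f.). Final answer: 1.628e-18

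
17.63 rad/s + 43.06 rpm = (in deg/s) 17.63 rad/s is already in rad/s. 1 rpm = 0.10471976 rad/s, so 43.06 rpm = 43.06 * 0.10471976 = 4.5092327 rad/s. Sum: 17.63 + 4.5092327 = 22.139233 rad/s. 1 deg/s = 0.017453293 rad/s, so 22.139233 rad/s = 22.139233 / 0.017453293 = 1268.4846 deg/s ≈ 1268 deg/s (4 s.f.). Final answer: 1268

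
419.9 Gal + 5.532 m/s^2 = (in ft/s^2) 1 Gal = 0.01 m/s^2, so 419.9 Gal = 419.9 * 0.01 = 4.199 m/s^2. 5.532 m/s^2 is already in m/s^2. Sum: 4.199 + 5.532 = 9.731 m/s^2. 1 ft/s^2 = 0.3048 m/s^2, so 9.731 m/s^2 = 9.731 / 0.3048 = 31.925853 ft/s^2 ≈ 31.93 ft/s^2 (4 s.f.). Final answer: 31.93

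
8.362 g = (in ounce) 0.295. Check: 1 g = 0.001 kg, so 8.362 g = 8.362 * 0.001 = 0.008362 kg. 1 ounce = 0.028349523 kg, so 0.008362 kg = 0.008362 / 0.028349523 = 0.29496087 ounce ≈ 0.295 ounce (4 s.f.).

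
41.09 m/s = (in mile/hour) 1 mile/hour = 0.44704 m/s, so 41.09 m/s = 41.09 / 0.44704 = 91.915712 mile/hour ≈ 91.92 mile/hour (4 s.f.). Final answer: 91.92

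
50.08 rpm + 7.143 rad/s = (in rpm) 118.3. Check: 1 rpm = 0.10471976 rad/s, so 50.08 rpm = 50.08 * 0.10471976 = 5.2443653 rad/s. 7.143 rad/s is already in rad/s. Sum: 5.2443653 + 7.143 = 12.387365 rad/s. 1 rpm = 0.10471976 rad/s, so 12.387365 rad/s = 12.387365 / 0.10471976 = 118.29063 rpm ≈ 118.3 rpm (4 s.f.).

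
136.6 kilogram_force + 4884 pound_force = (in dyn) 1 kilogram_force = 9.80665 N, so 136.6 kilogram_force = 136.6 * 9.80665 = 1339.5884 N. 1 pound_force = 4.4482216 N, so 4884 pound_force = 4884 * 4.4482216 = 21725.114 N. Sum: 1339.5884 + 21725.114 = 23064.703 N. 1 dyn = 1e-05 N, so 23064.703 N = 23064.703 / 1e-05 = 2.3064703e+09 dyn ≈ 2.306e+09 dyn (4 s.f.). Final answer: 2.306e+09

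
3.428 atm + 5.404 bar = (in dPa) 8.877e+06. Check: 1 atm = 101325 Pa, so 3.428 atm = 3.428 * 101325 = 347342.1 Pa. 1 bar = 100000 Pa, so 5.404 bar = 5.404 * 100000 = 540400 Pa. Sum: 347342.1 + 540400 = 887742.1 Pa. 1 dPa = 0.1 Pa, so 887742.1 Pa = 887742.1 / 0.1 = 8877421 dPa ≈ 8.877e+06 dPa (4 s.f.).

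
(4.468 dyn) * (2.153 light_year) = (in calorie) 1 dyn = 1e-05 N, so 4.468 dyn = 4.468 * 1e-05 = 4.468e-05 N. 1 light_year = 9.4607305e+15 m, so 2.153 light_year = 2.153 * 9.4607305e+15 = 2.0368953e+16 m. Combine: 4.468e-05 N * 2.0368953e+16 m = 9.1008481e+11 J. 1 calorie = 4.184 J, so 9.1008481e+11 J = 9.1008481e+11 / 4.184 = 2.1751549e+11 calorie ≈ 2.175e+11 calorie (4 s.f.). Final answer: 2.175e+11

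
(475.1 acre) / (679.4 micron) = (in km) 1 acre = 4046.8564 m^2, so 475.1 acre = 475.1 * 4046.8564 = 1922661.5 m^2. 1 micron = 1e-06 m, so 679.4 micron = 679.4 * 1e-06 = 0.0006794 m. Combine: 1922661.5 m^2 / 0.0006794 m = 2.8299404e+09 m. 1 km = 1000 m, so 2.8299404e+09 m = 2.8299404e+09 / 1000 = 2829940.4 km ≈ 2.83e+06 km (4 s.f.). Final answer: 2.83e+06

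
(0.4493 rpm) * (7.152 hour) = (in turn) 192.8. Check: 1 rpm = 0.10471976 rad/s, so 0.4493 rpm = 0.4493 * 0.10471976 = 0.047050586 rad/s. 1 hour = 3600 s, so 7.152 hour = 7.152 * 3600 = 25747.2 s. Combine: 0.047050586 rad/s * 25747.2 s = 1211.4208 rad. 1 turn = 6.2831853 rad, so 1211.4208 rad = 1211.4208 / 6.2831853 = 192.80362 turn ≈ 192.8 turn (4 s.f.).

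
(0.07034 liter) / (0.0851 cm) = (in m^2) 1 liter = 0.001 m^3, so 0.07034 liter = 0.07034 * 0.001 = 7.034e-05 m^3. 1 cm = 0.01 m, so 0.0851 cm = 0.0851 * 0.01 = 0.000851 m. Combine: 7.034e-05 m^3 / 0.000851 m = 0.082655699 m^2. Result: 0.082655699 m^2 ≈ 0.08266 m^2 (4 s.f.). Final answer: 0.08266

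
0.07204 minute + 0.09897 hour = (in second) 1 minute = 60 s, so 0.07204 minute = 0.07204 * 60 = 4.3224 s. 1 hour = 3600 s, so 0.09897 hour = 0.09897 * 3600 = 356.292 s. Sum: 4.3224 + 356.292 = 360.6144 s. 360.6144 s = 360.6144 second ≈ 360.6 second (4 s.f.). Final answer: 360.6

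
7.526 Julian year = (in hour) 1 Julian year = 31557600 s, so 7.526 Julian year = 7.526 * 31557600 = 2.375025e+08 s. 1 hour = 3600 s, so 2.375025e+08 s = 2.375025e+08 / 3600 = 65972.916 hour ≈ 6.597e+04 hour (4 s.f.). Final answer: 6.597e+04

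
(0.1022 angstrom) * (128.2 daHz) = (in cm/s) 1 angstrom = 1e-10 m, so 0.1022 angstrom = 0.1022 * 1e-10 = 1.022e-11 m. 1 daHz = 10 Hz, so 128.2 daHz = 128.2 * 10 = 1282 Hz. Combine: 1.022e-11 m * 1282 Hz = 1.310204e-08 m/s. 1 cm/s = 0.01 m/s, so 1.310204e-08 m/s = 1.310204e-08 / 0.01 = 1.310204e-06 cm/s ≈ 1.31e-06 cm/s (4 s.f.). Final answer: 1.31e-06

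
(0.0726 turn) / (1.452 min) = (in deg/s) 1 turn = 6.2831853 rad, so 0.0726 turn = 0.0726 * 6.2831853 = 0.45615925 rad. 1 min = 60 s, so 1.452 min = 1.452 * 60 = 87.12 s. Combine: 0.45615925 rad / 87.12 s = 0.0052359878 rad/s. 1 deg/s = 0.017453293 rad/s, so 0.0052359878 rad/s = 0.0052359878 / 0.017453293 = 0.3 deg/s. Final answer: 0.3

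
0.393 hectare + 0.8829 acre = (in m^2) 7503. Check: 1 hectare = 10000 m^2, so 0.393 hectare = 0.393 * 10000 = 3930 m^2. 1 acre = 4046.8564 m^2, so 0.8829 acre = 0.8829 * 4046.8564 = 3572.9695 m^2. Sum: 3930 + 3572.9695 = 7502.9695 m^2. Result: 7502.9695 m^2 ≈ 7503 m^2 (4 s.f.).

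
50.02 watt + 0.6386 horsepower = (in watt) 526.2. Check: 50.02 watt = 50.02 W. 1 horsepower = 745.69987 W, so 0.6386 horsepower = 0.6386 * 745.69987 = 476.20394 W. Sum: 50.02 + 476.20394 = 526.22394 W. 526.22394 W = 526.22394 watt ≈ 526.2 watt (4 s.f.).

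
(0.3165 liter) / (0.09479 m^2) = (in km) 1 liter = 0.001 m^3, so 0.3165 liter = 0.3165 * 0.001 = 0.0003165 m^3. 0.09479 m^2 is already in m^2. Combine: 0.0003165 m^3 / 0.09479 m^2 = 0.0033389598 m. 1 km = 1000 m, so 0.0033389598 m = 0.0033389598 / 1000 = 3.3389598e-06 km ≈ 3.339e-06 km (4 s.f.). Final answer: 3.339e-06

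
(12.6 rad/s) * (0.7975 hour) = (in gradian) 2.303e+06. Check: 12.6 rad/s is already in rad/s. 1 hour = 3600 s, so 0.7975 hour = 0.7975 * 3600 = 2871 s. Combine: 12.6 rad/s * 2871 s = 36174.6 rad. 1 gradian = 0.015707963 rad, so 36174.6 rad = 36174.6 / 0.015707963 = 2302946.6 gradian ≈ 2.303e+06 gradian (4 s.f.).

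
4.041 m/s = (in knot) 1 knot = 0.51444444 m/s, so 4.041 m/s = 4.041 / 0.51444444 = 7.8550756 knot ≈ 7.855 knot (4 s.f.). Final answer: 7.855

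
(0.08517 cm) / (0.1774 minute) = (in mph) 1 cm = 0.01 m, so 0.08517 cm = 0.08517 * 0.01 = 0.0008517 m. 1 minute = 60 s, so 0.1774 minute = 0.1774 * 60 = 10.644 s. Combine: 0.0008517 m / 10.644 s = 8.0016911e-05 m/s. 1 mph = 0.44704 m/s, so 8.0016911e-05 m/s = 8.0016911e-05 / 0.44704 = 0.00017899273 mph ≈ 0.000179 mph (4 s.f.). Final answer: 0.000179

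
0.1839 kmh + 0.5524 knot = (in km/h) 1 kmh = 0.27777778 m/s, so 0.1839 kmh = 0.1839 * 0.27777778 = 0.051083333 m/s. 1 knot = 0.51444444 m/s, so 0.5524 knot = 0.5524 * 0.51444444 = 0.28417911 m/s. Sum: 0.051083333 + 0.28417911 = 0.33526244 m/s. 1 km/h = 0.27777778 m/s, so 0.33526244 m/s = 0.33526244 / 0.27777778 = 1.2069448 km/h ≈ 1.207 km/h (4 s.f.). Final answer: 1.207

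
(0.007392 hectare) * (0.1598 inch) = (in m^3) 0.3. Check: 1 hectare = 10000 m^2, so 0.007392 hectare = 0.007392 * 10000 = 73.92 m^2. 1 inch = 0.0254 m, so 0.1598 inch = 0.1598 * 0.0254 = 0.00405892 m. Combine: 73.92 m^2 * 0.00405892 m = 0.30003537 m^3. Result: 0.30003537 m^3 ≈ 0.3 m^3 (4 s.f.).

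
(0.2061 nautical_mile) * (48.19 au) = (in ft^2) 2.962e+16. Check: 1 nautical_mile = 1852 m, so 0.2061 nautical_mile = 0.2061 * 1852 = 381.6972 m. 1 au = 1.4959787e+11 m, so 48.19 au = 48.19 * 1.4959787e+11 = 7.2091214e+12 m. Combine: 381.6972 m * 7.2091214e+12 m = 2.7517014e+15 m^2. 1 ft^2 = 0.09290304 m^2, so 2.7517014e+15 m^2 = 2.7517014e+15 / 0.09290304 = 2.9619068e+16 ft^2 ≈ 2.962e+16 ft^2 (4 s.f.).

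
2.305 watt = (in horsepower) 2.305 watt = 2.305 W. 1 horsepower = 745.69987 W, so 2.305 W = 2.305 / 745.69987 = 0.0030910559 horsepower ≈ 0.003091 horsepower (4 s.f.). Final answer: 0.003091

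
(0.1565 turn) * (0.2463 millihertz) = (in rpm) 1 turn = 6.2831853 rad, so 0.1565 turn = 0.1565 * 6.2831853 = 0.9833185 rad. 1 millihertz = 0.001 Hz, so 0.2463 millihertz = 0.2463 * 0.001 = 0.0002463 Hz. Combine: 0.9833185 rad * 0.0002463 Hz = 0.00024219135 rad/s. 1 rpm = 0.10471976 rad/s, so 0.00024219135 rad/s = 0.00024219135 / 0.10471976 = 0.002312757 rpm ≈ 0.002313 rpm (4 s.f.). Final answer: 0.002313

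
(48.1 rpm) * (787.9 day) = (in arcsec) 7.073e+13. Check: 1 rpm = 0.10471976 rad/s, so 48.1 rpm = 48.1 * 0.10471976 = 5.0370202 rad/s. 1 day = 86400 s, so 787.9 day = 787.9 * 86400 = 68074560 s. Combine: 5.0370202 rad/s * 68074560 s = 3.4289294e+08 rad. 1 arcsec = 4.8481368e-06 rad, so 3.4289294e+08 rad = 3.4289294e+08 / 4.8481368e-06 = 7.0726745e+13 arcsec ≈ 7.073e+13 arcsec (4 s.f.).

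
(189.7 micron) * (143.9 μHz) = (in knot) 1 micron = 1e-06 m, so 189.7 micron = 189.7 * 1e-06 = 0.0001897 m. 1 μHz = 1e-06 Hz, so 143.9 μHz = 143.9 * 1e-06 = 0.0001439 Hz. Combine: 0.0001897 m * 0.0001439 Hz = 2.729783e-08 m/s. 1 knot = 0.51444444 m/s, so 2.729783e-08 m/s = 2.729783e-08 / 0.51444444 = 5.3062737e-08 knot ≈ 5.306e-08 knot (4 s.f.). Final answer: 5.306e-08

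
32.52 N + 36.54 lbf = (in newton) 32.52 N is already in N. 1 lbf = 4.4482216 N, so 36.54 lbf = 36.54 * 4.4482216 = 162.53802 N. Sum: 32.52 + 162.53802 = 195.05802 N. 195.05802 N = 195.05802 newton ≈ 195.1 newton (4 s.f.). Final answer: 195.1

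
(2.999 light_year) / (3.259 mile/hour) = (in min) 1 light_year = 9.4607305e+15 m, so 2.999 light_year = 2.999 * 9.4607305e+15 = 2.8372731e+16 m. 1 mile/hour = 0.44704 m/s, so 3.259 mile/hour = 3.259 * 0.44704 = 1.4569034 m/s. Combine: 2.8372731e+16 m / 1.4569034 m/s = 1.9474683e+16 s. 1 min = 60 s, so 1.9474683e+16 s = 1.9474683e+16 / 60 = 3.2457805e+14 min ≈ 3.246e+14 min (4 s.f.). Final answer: 3.246e+14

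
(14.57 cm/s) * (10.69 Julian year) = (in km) 4.915e+04. Check: 1 cm/s = 0.01 m/s, so 14.57 cm/s = 14.57 * 0.01 = 0.1457 m/s. 1 Julian year = 31557600 s, so 10.69 Julian year = 10.69 * 31557600 = 3.3735074e+08 s. Combine: 0.1457 m/s * 3.3735074e+08 s = 49152003 m. 1 km = 1000 m, so 49152003 m = 49152003 / 1000 = 49152.003 km ≈ 4.915e+04 km (4 s.f.).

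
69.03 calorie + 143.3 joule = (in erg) 1 calorie = 4.184 J, so 69.03 calorie = 69.03 * 4.184 = 288.82152 J. 143.3 joule = 143.3 J. Sum: 288.82152 + 143.3 = 432.12152 J. 1 erg = 1e-07 J, so 432.12152 J = 432.12152 / 1e-07 = 4.3212152e+09 erg ≈ 4.321e+09 erg (4 s.f.). Final answer: 4.321e+09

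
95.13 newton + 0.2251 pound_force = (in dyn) 95.13 newton = 95.13 N. 1 pound_force = 4.4482216 N, so 0.2251 pound_force = 0.2251 * 4.4482216 = 1.0012947 N. Sum: 95.13 + 1.0012947 = 96.131295 N. 1 dyn = 1e-05 N, so 96.131295 N = 96.131295 / 1e-05 = 9613129.5 dyn ≈ 9.613e+06 dyn (4 s.f.). Final answer: 9.613e+06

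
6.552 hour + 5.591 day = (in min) 1 hour = 3600 s, so 6.552 hour = 6.552 * 3600 = 23587.2 s. 1 day = 86400 s, so 5.591 day = 5.591 * 86400 = 483062.4 s. Sum: 23587.2 + 483062.4 = 506649.6 s. 1 min = 60 s, so 506649.6 s = 506649.6 / 60 = 8444.16 min ≈ 8444 min (4 s.f.). Final answer: 8444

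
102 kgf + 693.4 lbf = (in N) 4085. Check: 1 kgf = 9.80665 N, so 102 kgf = 102 * 9.80665 = 1000.2783 N. 1 lbf = 4.4482216 N, so 693.4 lbf = 693.4 * 4.4482216 = 3084.3969 N. Sum: 1000.2783 + 3084.3969 = 4084.6752 N. Result: 4084.6752 N ≈ 4085 N (4 s.f.).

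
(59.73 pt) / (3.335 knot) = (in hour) 3.412e-06. Check: 1 pt = 0.00035277778 m, so 59.73 pt = 59.73 * 0.00035277778 = 0.021071417 m. 1 knot = 0.51444444 m/s, so 3.335 knot = 3.335 * 0.51444444 = 1.7156722 m/s. Combine: 0.021071417 m / 1.7156722 m/s = 0.012281726 s. 1 hour = 3600 s, so 0.012281726 s = 0.012281726 / 3600 = 3.4115906e-06 hour ≈ 3.412e-06 hour (4 s.f.).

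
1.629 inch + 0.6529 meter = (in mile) 1 inch = 0.0254 m, so 1.629 inch = 1.629 * 0.0254 = 0.0413766 m. 0.6529 meter = 0.6529 m. Sum: 0.0413766 + 0.6529 = 0.6942766 m. 1 mile = 1609.344 m, so 0.6942766 m = 0.6942766 / 1609.344 = 0.00043140348 mile ≈ 0.0004314 mile (4 s.f.). Final answer: 0.0004314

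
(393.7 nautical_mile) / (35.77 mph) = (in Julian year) 1 nautical_mile = 1852 m, so 393.7 nautical_mile = 393.7 * 1852 = 729132.4 m. 1 mph = 0.44704 m/s, so 35.77 mph = 35.77 * 0.44704 = 15.990621 m/s. Combine: 729132.4 m / 15.990621 m/s = 45597.504 s. 1 Julian year = 31557600 s, so 45597.504 s = 45597.504 / 31557600 = 0.0014448977 Julian year ≈ 0.001445 Julian year (4 s.f.). Final answer: 0.001445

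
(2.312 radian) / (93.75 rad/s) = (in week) 2.312 radian = 2.312 rad. 93.75 rad/s is already in rad/s. Combine: 2.312 rad / 93.75 rad/s = 0.024661333 s. 1 week = 604800 s, so 0.024661333 s = 0.024661333 / 604800 = 4.0776014e-08 week ≈ 4.078e-08 week (4 s.f.). Final answer: 4.078e-08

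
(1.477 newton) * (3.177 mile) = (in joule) 7552. Check: 1.477 newton = 1.477 N. 1 mile = 1609.344 m, so 3.177 mile = 3.177 * 1609.344 = 5112.8859 m. Combine: 1.477 N * 5112.8859 m = 7551.7325 J. 7551.7325 J = 7551.7325 joule ≈ 7552 joule (4 s.f.).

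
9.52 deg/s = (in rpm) 1.587. Check: 1 deg/s = 0.017453293 rad/s, so 9.52 deg/s = 9.52 * 0.017453293 = 0.16615534 rad/s. 1 rpm = 0.10471976 rad/s, so 0.16615534 rad/s = 0.16615534 / 0.10471976 = 1.5866667 rpm ≈ 1.587 rpm (4 s.f.).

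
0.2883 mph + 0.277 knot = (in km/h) 1 mph = 0.44704 m/s, so 0.2883 mph = 0.2883 * 0.44704 = 0.12888163 m/s. 1 knot = 0.51444444 m/s, so 0.277 knot = 0.277 * 0.51444444 = 0.14250111 m/s. Sum: 0.12888163 + 0.14250111 = 0.27138274 m/s. 1 km/h = 0.27777778 m/s, so 0.27138274 m/s = 0.27138274 / 0.27777778 = 0.97697788 km/h ≈ 0.977 km/h (4 s.f.). Final answer: 0.977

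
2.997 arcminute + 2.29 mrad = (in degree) 1 arcminute = 0.00029088821 rad, so 2.997 arcminute = 2.997 * 0.00029088821 = 0.00087179196 rad. 1 mrad = 0.001 rad, so 2.29 mrad = 2.29 * 0.001 = 0.00229 rad. Sum: 0.00087179196 + 0.00229 = 0.003161792 rad. 1 degree = 0.017453293 rad, so 0.003161792 rad = 0.003161792 / 0.017453293 = 0.18115734 degree ≈ 0.1812 degree (4 s.f.). Final answer: 0.1812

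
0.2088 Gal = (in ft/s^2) 0.00685. Check: 1 Gal = 0.01 m/s^2, so 0.2088 Gal = 0.2088 * 0.01 = 0.002088 m/s^2. 1 ft/s^2 = 0.3048 m/s^2, so 0.002088 m/s^2 = 0.002088 / 0.3048 = 0.0068503937 ft/s^2 ≈ 0.00685 ft/s^2 (4 s.f.).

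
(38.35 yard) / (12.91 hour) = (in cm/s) 1 yard = 0.9144 m, so 38.35 yard = 38.35 * 0.9144 = 35.06724 m. 1 hour = 3600 s, so 12.91 hour = 12.91 * 3600 = 46476 s. Combine: 35.06724 m / 46476 s = 0.00075452363 m/s. 1 cm/s = 0.01 m/s, so 0.00075452363 m/s = 0.00075452363 / 0.01 = 0.075452363 cm/s ≈ 0.07545 cm/s (4 s.f.). Final answer: 0.07545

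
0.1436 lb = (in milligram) 6.514e+04. Check: 1 lb = 0.45359237 kg, so 0.1436 lb = 0.1436 * 0.45359237 = 0.065135864 kg. 1 milligram = 1e-06 kg, so 0.065135864 kg = 0.065135864 / 1e-06 = 65135.864 milligram ≈ 6.514e+04 milligram (4 s.f.).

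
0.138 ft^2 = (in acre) 1 ft^2 = 0.09290304 m^2, so 0.138 ft^2 = 0.138 * 0.09290304 = 0.01282062 m^2. 1 acre = 4046.8564 m^2, so 0.01282062 m^2 = 0.01282062 / 4046.8564 = 3.1680441e-06 acre ≈ 3.168e-06 acre (4 s.f.). Final answer: 3.168e-06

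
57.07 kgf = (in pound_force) 125.8. Check: 1 kgf = 9.80665 N, so 57.07 kgf = 57.07 * 9.80665 = 559.66552 N. 1 pound_force = 4.4482216 N, so 559.66552 N = 559.66552 / 4.4482216 = 125.81781 pound_force ≈ 125.8 pound_force (4 s.f.).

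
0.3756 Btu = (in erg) 1 Btu = 1055.0559 J, so 0.3756 Btu = 0.3756 * 1055.0559 = 396.27898 J. 1 erg = 1e-07 J, so 396.27898 J = 396.27898 / 1e-07 = 3.9627898e+09 erg ≈ 3.963e+09 erg (4 s.f.). Final answer: 3.963e+09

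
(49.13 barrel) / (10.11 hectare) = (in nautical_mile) 4.172e-08. Check: 1 barrel = 0.15898729 m^3, so 49.13 barrel = 49.13 * 0.15898729 = 7.8110458 m^3. 1 hectare = 10000 m^2, so 10.11 hectare = 10.11 * 10000 = 101100 m^2. Combine: 7.8110458 m^3 / 101100 m^2 = 7.7260591e-05 m. 1 nautical_mile = 1852 m, so 7.7260591e-05 m = 7.7260591e-05 / 1852 = 4.1717382e-08 nautical_mile ≈ 4.172e-08 nautical_mile (4 s.f.).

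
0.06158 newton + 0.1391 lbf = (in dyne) 6.803e+04. Check: 0.06158 newton = 0.06158 N. 1 lbf = 4.4482216 N, so 0.1391 lbf = 0.1391 * 4.4482216 = 0.61874763 N. Sum: 0.06158 + 0.61874763 = 0.68032763 N. 1 dyne = 1e-05 N, so 0.68032763 N = 0.68032763 / 1e-05 = 68032.763 dyne ≈ 6.803e+04 dyne (4 s.f.).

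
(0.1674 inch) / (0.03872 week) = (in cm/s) 1.816e-05. Check: 1 inch = 0.0254 m, so 0.1674 inch = 0.1674 * 0.0254 = 0.00425196 m. 1 week = 604800 s, so 0.03872 week = 0.03872 * 604800 = 23417.856 s. Combine: 0.00425196 m / 23417.856 s = 1.8156914e-07 m/s. 1 cm/s = 0.01 m/s, so 1.8156914e-07 m/s = 1.8156914e-07 / 0.01 = 1.8156914e-05 cm/s ≈ 1.816e-05 cm/s (4 s.f.).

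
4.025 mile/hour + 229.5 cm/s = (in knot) 7.959. Check: 1 mile/hour = 0.44704 m/s, so 4.025 mile/hour = 4.025 * 0.44704 = 1.799336 m/s. 1 cm/s = 0.01 m/s, so 229.5 cm/s = 229.5 * 0.01 = 2.295 m/s. Sum: 1.799336 + 2.295 = 4.094336 m/s. 1 knot = 0.51444444 m/s, so 4.094336 m/s = 4.094336 / 0.51444444 = 7.9587525 knot ≈ 7.959 knot (4 s.f.).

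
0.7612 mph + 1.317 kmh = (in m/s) 0.7061. Check: 1 mph = 0.44704 m/s, so 0.7612 mph = 0.7612 * 0.44704 = 0.34028685 m/s. 1 kmh = 0.27777778 m/s, so 1.317 kmh = 1.317 * 0.27777778 = 0.36583333 m/s. Sum: 0.34028685 + 0.36583333 = 0.70612018 m/s. Result: 0.70612018 m/s ≈ 0.7061 m/s (4 s.f.).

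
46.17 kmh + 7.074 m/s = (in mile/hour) 44.51. Check: 1 kmh = 0.27777778 m/s, so 46.17 kmh = 46.17 * 0.27777778 = 12.825 m/s. 7.074 m/s is already in m/s. Sum: 12.825 + 7.074 = 19.899 m/s. 1 mile/hour = 0.44704 m/s, so 19.899 m/s = 19.899 / 0.44704 = 44.512795 mile/hour ≈ 44.51 mile/hour (4 s.f.).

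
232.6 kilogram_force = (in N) 1 kilogram_force = 9.80665 N, so 232.6 kilogram_force = 232.6 * 9.80665 = 2281.0268 N. Result: 2281.0268 N ≈ 2281 N (4 s.f.). Final answer: 2281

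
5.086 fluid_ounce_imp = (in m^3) 1 fluid_ounce_imp = 2.8413063e-05 m^3, so 5.086 fluid_ounce_imp = 5.086 * 2.8413063e-05 = 0.00014450884 m^3. Result: 0.00014450884 m^3 ≈ 0.0001445 m^3 (4 s.f.). Final answer: 0.0001445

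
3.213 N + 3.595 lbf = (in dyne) 3.213 N is already in N. 1 lbf = 4.4482216 N, so 3.595 lbf = 3.595 * 4.4482216 = 15.991357 N. Sum: 3.213 + 15.991357 = 19.204357 N. 1 dyne = 1e-05 N, so 19.204357 N = 19.204357 / 1e-05 = 1920435.7 dyne ≈ 1.92e+06 dyne (4 s.f.). Final answer: 1.92e+06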